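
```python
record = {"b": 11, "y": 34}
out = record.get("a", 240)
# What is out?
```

Trace:
`record = {"b": 11, "y": 34}` → record = {'b': 11, 'y': 34}
`out = record.get("a", 240)` → out = 240
So out = 240

Answer: 240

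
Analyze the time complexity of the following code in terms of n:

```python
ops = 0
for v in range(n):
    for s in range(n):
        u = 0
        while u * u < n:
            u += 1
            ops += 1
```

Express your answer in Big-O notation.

Each loop level contributes: n × n × √n. Multiplying the contributions gives O(n^2√n).

Answer: O(n^2√n)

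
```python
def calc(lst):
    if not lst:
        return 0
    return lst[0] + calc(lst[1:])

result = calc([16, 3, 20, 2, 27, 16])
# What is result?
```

16 + 3 + 20 + 2 + 27 + 16 + 0 = 84

Answer: 84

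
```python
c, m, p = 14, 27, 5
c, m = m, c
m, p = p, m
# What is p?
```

Trace:
`c, m, p = 14, 27, 5` → c = 14; m = 27; p = 5
`c, m = m, c` → c = 27; m = 14
`m, p = p, m` → m = 5; p = 14
So p = 14

Answer: 14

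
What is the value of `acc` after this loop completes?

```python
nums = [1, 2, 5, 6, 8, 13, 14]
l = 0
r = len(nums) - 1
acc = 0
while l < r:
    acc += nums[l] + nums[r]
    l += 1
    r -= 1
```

Sum of pairs from ends
`acc` takes the values: 0 → 15 → 30 → 43

Answer: 43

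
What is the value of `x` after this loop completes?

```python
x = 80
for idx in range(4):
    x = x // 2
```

Halve 4 times: 80 // 2^4 = 5
`x` takes the values: 80 → 40 → 20 → 10 → 5

Answer: 5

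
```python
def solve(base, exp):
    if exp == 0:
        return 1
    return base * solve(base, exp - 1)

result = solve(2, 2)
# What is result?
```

solve(2, 2) = 2 * 2 = 4

Answer: 4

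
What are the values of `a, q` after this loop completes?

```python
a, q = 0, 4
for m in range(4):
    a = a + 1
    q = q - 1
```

a goes 0→4, q goes 4→0
`a, q` takes the values: (0, 4) → (1, 4) → (1, 3) → (2, 3) → (2, 2) → (3, 2) → (3, 1) → (4, 1) → (4, 0)

Answer: 4, 0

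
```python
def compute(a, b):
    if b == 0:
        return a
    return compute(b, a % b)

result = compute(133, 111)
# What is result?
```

compute(133, 111) -> compute(111, 22) -> compute(22, 1) -> compute(1, 0) -> 1

Answer: 1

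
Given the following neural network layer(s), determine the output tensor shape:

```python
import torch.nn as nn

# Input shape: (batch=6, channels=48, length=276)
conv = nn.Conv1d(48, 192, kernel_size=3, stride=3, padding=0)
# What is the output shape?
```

Input: (6, 48, 276) -> Output: (6, 192, 92)

Answer: (6, 192, 92)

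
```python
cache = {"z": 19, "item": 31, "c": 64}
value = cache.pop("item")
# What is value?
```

Trace:
`cache = {"z": 19, "item": 31, "c": 64}` → cache = {'z': 19, 'item': 31, 'c': 64}
`value = cache.pop("item")` → cache = {'z': 19, 'c': 64}; value = 31
So value = 31

Answer: 31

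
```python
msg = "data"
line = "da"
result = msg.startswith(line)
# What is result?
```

Trace:
`msg = "data"` → msg = 'data'
`line = "da"` → line = 'da'
`result = msg.startswith(line)` → result = True
So result = True

Answer: True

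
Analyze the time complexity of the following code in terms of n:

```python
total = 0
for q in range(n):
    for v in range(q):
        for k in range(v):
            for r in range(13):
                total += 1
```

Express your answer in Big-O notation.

Each loop level contributes: n × n × n × 1. Multiplying the contributions gives O(n^3).

Answer: O(n^3)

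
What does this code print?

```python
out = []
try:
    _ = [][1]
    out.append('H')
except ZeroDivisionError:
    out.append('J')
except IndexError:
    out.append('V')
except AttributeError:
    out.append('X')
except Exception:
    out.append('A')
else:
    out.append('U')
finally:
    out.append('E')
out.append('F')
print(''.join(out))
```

Execution trace: 'V' (except IndexError) → 'E' (finally) → 'F' (after the try/except). Output: VEF

Answer: VEF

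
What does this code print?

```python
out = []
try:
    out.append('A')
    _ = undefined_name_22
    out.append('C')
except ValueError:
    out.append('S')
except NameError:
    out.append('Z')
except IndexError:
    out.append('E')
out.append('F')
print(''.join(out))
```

Execution trace: 'A' (try body) → 'Z' (except NameError) → 'F' (after the try/except). Output: AZF

Answer: AZF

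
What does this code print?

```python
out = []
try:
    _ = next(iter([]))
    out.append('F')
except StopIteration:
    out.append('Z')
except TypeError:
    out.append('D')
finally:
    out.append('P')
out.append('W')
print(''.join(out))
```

Execution trace: 'Z' (except StopIteration) → 'P' (finally) → 'W' (after the try/except). Output: ZPW

Answer: ZPW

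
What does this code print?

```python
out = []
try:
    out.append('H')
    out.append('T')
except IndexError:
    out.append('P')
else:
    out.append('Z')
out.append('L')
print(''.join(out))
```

Execution trace: 'H' (try body) → 'T' (try body, no exception) → 'Z' (else) → 'L' (after the try/except). Output: HTZL

Answer: HTZL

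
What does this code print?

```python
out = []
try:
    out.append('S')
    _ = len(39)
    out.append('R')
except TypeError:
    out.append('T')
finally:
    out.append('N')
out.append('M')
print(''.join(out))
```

Execution trace: 'S' (try body) → 'T' (except TypeError) → 'N' (finally) → 'M' (after the try/except). Output: STNM

Answer: STNM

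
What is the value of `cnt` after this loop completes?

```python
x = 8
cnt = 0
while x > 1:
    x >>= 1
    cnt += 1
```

Count right shifts until 1
`cnt` takes the values: 0 → 1 → 2 → 3

Answer: 3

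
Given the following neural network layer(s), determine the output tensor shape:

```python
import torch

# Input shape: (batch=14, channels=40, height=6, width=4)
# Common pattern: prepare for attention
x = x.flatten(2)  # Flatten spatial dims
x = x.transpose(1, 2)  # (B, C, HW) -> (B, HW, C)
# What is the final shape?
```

Input: (14, 40, 6, 4) -> after flatten(2): (14, 40, 24) -> Output: (14, 24, 40)

Answer: (14, 24, 40)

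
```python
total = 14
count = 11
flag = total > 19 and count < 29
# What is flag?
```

Trace:
`total = 14` → total = 14
`count = 11` → count = 11
`flag = total > 19 and count < 29` → flag = False
So flag = False

Answer: False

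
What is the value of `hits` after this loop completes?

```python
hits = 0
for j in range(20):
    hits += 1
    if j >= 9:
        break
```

Loop breaks when j reaches 9, hits is 10
`hits` takes the values: 0 → 1 → 2 → 3 → 4 → 5 → 6 → 7 → 8 → 9 → 10

Answer: 10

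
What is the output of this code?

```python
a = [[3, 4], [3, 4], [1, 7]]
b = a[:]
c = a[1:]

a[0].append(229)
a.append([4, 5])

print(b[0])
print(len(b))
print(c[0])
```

Key concept: slice with nested mutation.
Step by step:
`a = [[3, 4], [3, 4], [1, 7]]` → a = [[3, 4], [3, 4], [1, 7]]
`b = a[:]` → b = [[3, 4], [3, 4], [1, 7]]
`c = a[1:]` → c = [[3, 4], [1, 7]]
`a[0].append(229)` → a = [[3, 4, 229], [3, 4], [1, 7]]; b = [[3, 4, 229], [3, 4], [1, 7]]
`a.append([4, 5])` → a = [[3, 4, 229], [3, 4], [1, 7], [4, 5]]
`print(b[0])` → prints [3, 4, 229]
`print(len(b))` → prints 3
`print(c[0])` → prints [3, 4]

Answer:
[3, 4, 229]
3
[3, 4]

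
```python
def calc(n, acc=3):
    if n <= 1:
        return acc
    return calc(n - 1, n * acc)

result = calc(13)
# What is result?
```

Accumulator trace (n, acc): (13, 3) -> (12, 39) -> (11, 468) -> (10, 5148) -> (9, 51480) -> (8, 463320) -> (7, 3706560) -> (6, 25945920) -> (5, 155675520) -> (4, 778377600) -> (3, 3113510400) -> (2, 9340531200) -> (1, 18681062400) -> return 18681062400

Answer: 18681062400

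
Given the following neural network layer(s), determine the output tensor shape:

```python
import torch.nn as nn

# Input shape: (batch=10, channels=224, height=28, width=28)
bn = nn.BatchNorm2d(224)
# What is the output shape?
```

Input: (10, 224, 28, 28) -> Output: (10, 224, 28, 28)

Answer: (10, 224, 28, 28)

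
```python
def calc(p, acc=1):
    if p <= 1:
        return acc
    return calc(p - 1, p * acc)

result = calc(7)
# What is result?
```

Accumulator trace (n, acc): (7, 1) -> (6, 7) -> (5, 42) -> (4, 210) -> (3, 840) -> (2, 2520) -> (1, 5040) -> return 5040

Answer: 5040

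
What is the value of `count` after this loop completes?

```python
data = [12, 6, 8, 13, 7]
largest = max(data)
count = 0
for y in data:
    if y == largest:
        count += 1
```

Count of max value 13 in [12, 6, 8, 13, 7]
`count` takes the values: 0 → 1

Answer: 1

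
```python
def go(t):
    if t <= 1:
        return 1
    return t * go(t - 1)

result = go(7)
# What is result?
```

go(7) = 7 * 6 * 5 * 4 * 3 * 2 * 1 = 5040

Answer: 5040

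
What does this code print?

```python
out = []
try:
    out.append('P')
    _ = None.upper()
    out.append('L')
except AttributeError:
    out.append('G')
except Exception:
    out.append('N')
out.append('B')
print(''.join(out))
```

Execution trace: 'P' (try body) → 'G' (except AttributeError) → 'B' (after the try/except). Output: PGB

Answer: PGB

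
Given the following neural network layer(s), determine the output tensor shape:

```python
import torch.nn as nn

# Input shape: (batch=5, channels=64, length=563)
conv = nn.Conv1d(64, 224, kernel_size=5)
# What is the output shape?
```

Input: (5, 64, 563) -> Output: (5, 224, 559)

Answer: (5, 224, 559)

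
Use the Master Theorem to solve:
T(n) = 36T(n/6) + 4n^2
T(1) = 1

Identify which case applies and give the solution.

a=36, b=6, f(n)=4n^2. log_6(36) = 2. Since c=2 = 2, Case 2 applies: T(n) = Θ(n^log_b(a) · log n) = O(n^2 log n).

Answer: O(n^2 log n) - Case 2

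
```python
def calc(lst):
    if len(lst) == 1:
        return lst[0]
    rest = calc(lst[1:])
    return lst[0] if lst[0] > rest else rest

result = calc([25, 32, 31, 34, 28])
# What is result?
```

Recursive max over [25, 32, 31, 34, 28] = 34

Answer: 34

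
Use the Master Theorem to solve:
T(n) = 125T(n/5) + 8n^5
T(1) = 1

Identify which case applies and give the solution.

a=125, b=5, f(n)=8n^5. log_5(125) = 3. Since c=5 > 3 and the regularity condition holds (125(n/5)^5 = (125/5^5)n^5 with 125/5^5 < 1), Case 3 applies: T(n) = Θ(f(n)) = O(n^5).

Answer: O(n^5) - Case 3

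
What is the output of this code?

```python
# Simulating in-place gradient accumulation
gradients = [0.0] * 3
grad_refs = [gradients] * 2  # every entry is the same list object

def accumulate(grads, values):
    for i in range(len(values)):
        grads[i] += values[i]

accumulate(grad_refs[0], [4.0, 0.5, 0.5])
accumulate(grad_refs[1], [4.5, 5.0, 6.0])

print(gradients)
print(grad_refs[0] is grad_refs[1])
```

Key concept: gradient accumulation aliasing.
Step by step:
`gradients = [0.0] * 3` → gradients = [0.0, 0.0, 0.0]
`grad_refs = [gradients] * 2` → grad_refs = [[0.0, 0.0, 0.0], [0.0, 0.0, 0.0]]
`accumulate(grad_refs[0], [4.0, 0.5, 0.5])` → gradients = [4.0, 0.5, 0.5]; grad_refs = [[4.0, 0.5, 0.5], [4.0, 0.5, 0.5]]
`accumulate(grad_refs[1], [4.5, 5.0, 6.0])` → gradients = [8.5, 5.5, 6.5]; grad_refs = [[8.5, 5.5, 6.5], [8.5, 5.5, 6.5]]
`print(gradients)` → prints [8.5, 5.5, 6.5]
`print(grad_refs[0] is grad_refs[1])` → prints True

Answer:
[8.5, 5.5, 6.5]
True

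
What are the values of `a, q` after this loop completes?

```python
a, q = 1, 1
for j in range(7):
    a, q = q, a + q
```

Fibonacci: after 7 iterations
`a, q` takes the values: (1, 1) → (1, 2) → (2, 3) → (3, 5) → (5, 8) → (8, 13) → (13, 21) → (21, 34)

Answer: 21, 34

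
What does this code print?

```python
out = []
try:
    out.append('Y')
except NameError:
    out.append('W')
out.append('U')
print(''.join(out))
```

Execution trace: 'Y' (try body, no exception) → 'U' (after the try/except). Output: YU

Answer: YU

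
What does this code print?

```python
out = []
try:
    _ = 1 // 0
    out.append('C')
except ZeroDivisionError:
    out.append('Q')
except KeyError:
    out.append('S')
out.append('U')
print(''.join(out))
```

Execution trace: 'Q' (except ZeroDivisionError) → 'U' (after the try/except). Output: QU

Answer: QU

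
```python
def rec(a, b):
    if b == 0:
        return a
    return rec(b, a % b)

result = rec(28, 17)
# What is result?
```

rec(28, 17) -> rec(17, 11) -> rec(11, 6) -> rec(6, 5) -> rec(5, 1) -> rec(1, 0) -> 1

Answer: 1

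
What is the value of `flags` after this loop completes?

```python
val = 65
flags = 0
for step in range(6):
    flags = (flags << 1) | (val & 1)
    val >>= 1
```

Reverse lowest 6 bits of 65
`flags` takes the values: 0 → 1 → 2 → 4 → 8 → 16 → 32

Answer: 32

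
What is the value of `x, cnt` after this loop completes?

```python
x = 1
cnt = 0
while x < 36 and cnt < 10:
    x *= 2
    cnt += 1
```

Double until >= 36 or 10 iterations
`x, cnt` takes the values: (1, 0) → (2, 0) → (2, 1) → (4, 1) → (4, 2) → (8, 2) → (8, 3) → (16, 3) → (16, 4) → (32, 4) → (32, 5) → (64, 5) → (64, 6)

Answer: 64, 6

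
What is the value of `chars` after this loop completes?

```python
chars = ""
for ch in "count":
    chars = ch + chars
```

Reverse 'count'
`chars` takes the values: "" → "c" → "oc" → "uoc" → "nuoc" → "tnuoc"

Answer: "tnuoc"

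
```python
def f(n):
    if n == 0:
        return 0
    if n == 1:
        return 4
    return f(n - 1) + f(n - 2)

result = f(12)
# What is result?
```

Build up from base cases: f(0)=0, f(1)=4, f(2)=4, f(3)=8, f(4)=12, f(5)=20, f(6)=32, ..., f(12)=576

Answer: 576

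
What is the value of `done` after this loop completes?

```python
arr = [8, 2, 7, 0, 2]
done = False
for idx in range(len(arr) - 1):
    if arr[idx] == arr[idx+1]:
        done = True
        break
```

Check consecutive duplicates in [8, 2, 7, 0, 2]
`done` takes the values: False

Answer: False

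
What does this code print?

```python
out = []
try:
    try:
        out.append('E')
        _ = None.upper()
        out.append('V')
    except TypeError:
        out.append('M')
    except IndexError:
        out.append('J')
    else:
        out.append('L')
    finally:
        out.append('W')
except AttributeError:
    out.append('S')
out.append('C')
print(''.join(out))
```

Execution trace: 'E' (try body) → 'W' (finally) → 'S' (outer except AttributeError) → 'C' (after the try/except). Output: EWSC

Answer: EWSC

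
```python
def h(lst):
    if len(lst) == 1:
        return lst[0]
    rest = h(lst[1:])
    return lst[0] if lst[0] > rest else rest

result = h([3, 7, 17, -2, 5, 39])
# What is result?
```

Recursive max over [3, 7, 17, -2, 5, 39] = 39

Answer: 39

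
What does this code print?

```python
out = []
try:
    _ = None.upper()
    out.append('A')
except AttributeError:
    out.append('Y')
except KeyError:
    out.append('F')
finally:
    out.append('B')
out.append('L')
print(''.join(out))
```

Execution trace: 'Y' (except AttributeError) → 'B' (finally) → 'L' (after the try/except). Output: YBL

Answer: YBL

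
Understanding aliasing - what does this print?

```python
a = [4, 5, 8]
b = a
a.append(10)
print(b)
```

Key concept: basic list aliasing.
Step by step:
`a = [4, 5, 8]` → a = [4, 5, 8]
`b = a` → b = [4, 5, 8] (same object as a)
`a.append(10)` → a = [4, 5, 8, 10] (same object as b); b = [4, 5, 8, 10] (same object as a)
`print(b)` → prints [4, 5, 8, 10]

Answer: [4, 5, 8, 10]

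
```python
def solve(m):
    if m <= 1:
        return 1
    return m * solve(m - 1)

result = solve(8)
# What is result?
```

solve(8) = 8 * 7 * 6 * 5 * 4 * 3 * 2 * 1 = 40320

Answer: 40320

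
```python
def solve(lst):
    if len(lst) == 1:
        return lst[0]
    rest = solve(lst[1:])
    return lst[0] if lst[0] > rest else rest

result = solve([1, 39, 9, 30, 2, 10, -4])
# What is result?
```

Recursive max over [1, 39, 9, 30, 2, 10, -4] = 39

Answer: 39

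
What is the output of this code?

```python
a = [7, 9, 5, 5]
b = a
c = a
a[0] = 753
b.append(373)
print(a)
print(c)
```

Key concept: multiple aliases.
Step by step:
`a = [7, 9, 5, 5]` → a = [7, 9, 5, 5]
`b = a` → b = [7, 9, 5, 5] (same object as a)
`c = a` → c = [7, 9, 5, 5] (same object as a, b)
`a[0] = 753` → a = [753, 9, 5, 5] (same object as b, c); b = [753, 9, 5, 5] (same object as a, c); c = [753, 9, 5, 5] (same object as a, b)
`b.append(373)` → a = [753, 9, 5, 5, 373] (same object as b, c); b = [753, 9, 5, 5, 373] (same object as a, c); c = [753, 9, 5, 5, 373] (same object as a, b)
`print(a)` → prints [753, 9, 5, 5, 373]
`print(c)` → prints [753, 9, 5, 5, 373]

Answer:
[753, 9, 5, 5, 373]
[753, 9, 5, 5, 373]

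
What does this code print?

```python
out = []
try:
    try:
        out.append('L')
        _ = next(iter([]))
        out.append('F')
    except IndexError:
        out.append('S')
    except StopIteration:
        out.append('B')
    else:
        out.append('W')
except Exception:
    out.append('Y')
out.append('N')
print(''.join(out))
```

Execution trace: 'L' (inner try body) → 'B' (inner except StopIteration) → 'N' (after the try/except). Output: LBN

Answer: LBN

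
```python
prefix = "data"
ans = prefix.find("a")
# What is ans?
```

Trace:
`prefix = "data"` → prefix = 'data'
`ans = prefix.find("a")` → ans = 1
So ans = 1

Answer: 1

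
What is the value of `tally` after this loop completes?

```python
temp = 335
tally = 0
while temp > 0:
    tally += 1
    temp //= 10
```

Count digits by repeated division by 10
`tally` takes the values: 0 → 1 → 2 → 3

Answer: 3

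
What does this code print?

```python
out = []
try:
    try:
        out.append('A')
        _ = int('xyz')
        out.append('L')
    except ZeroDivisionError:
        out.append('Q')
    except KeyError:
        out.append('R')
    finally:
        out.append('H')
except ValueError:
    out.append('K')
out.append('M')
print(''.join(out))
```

Execution trace: 'A' (inner try body) → 'H' (inner finally) → 'K' (outer except ValueError) → 'M' (after the try/except). Output: AHKM

Answer: AHKM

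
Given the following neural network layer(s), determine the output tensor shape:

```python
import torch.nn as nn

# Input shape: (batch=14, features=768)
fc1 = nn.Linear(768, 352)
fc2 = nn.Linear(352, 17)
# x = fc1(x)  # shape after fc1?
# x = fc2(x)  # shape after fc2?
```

Input: (14, 768) -> after fc1: (14, 352) -> Output: (14, 17)

Answer: (14, 17)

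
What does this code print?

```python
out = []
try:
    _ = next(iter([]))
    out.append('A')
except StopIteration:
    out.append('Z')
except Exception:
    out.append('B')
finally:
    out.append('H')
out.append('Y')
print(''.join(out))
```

Execution trace: 'Z' (except StopIteration) → 'H' (finally) → 'Y' (after the try/except). Output: ZHY

Answer: ZHY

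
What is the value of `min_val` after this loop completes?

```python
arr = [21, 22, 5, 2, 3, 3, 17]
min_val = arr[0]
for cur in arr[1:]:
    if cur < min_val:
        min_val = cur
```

Minimum of [21, 22, 5, 2, 3, 3, 17]
`min_val` takes the values: 21 → 5 → 2

Answer: 2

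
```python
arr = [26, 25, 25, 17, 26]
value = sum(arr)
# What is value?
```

Trace:
`arr = [26, 25, 25, 17, 26]` → arr = [26, 25, 25, 17, 26]
`value = sum(arr)` → value = 119
So value = 119

Answer: 119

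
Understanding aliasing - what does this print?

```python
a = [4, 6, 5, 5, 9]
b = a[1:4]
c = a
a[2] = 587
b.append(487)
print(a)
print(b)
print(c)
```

Key concept: slice vs alias.
Step by step:
`a = [4, 6, 5, 5, 9]` → a = [4, 6, 5, 5, 9]
`b = a[1:4]` → b = [6, 5, 5]
`c = a` → c = [4, 6, 5, 5, 9] (same object as a)
`a[2] = 587` → a = [4, 6, 587, 5, 9] (same object as c); c = [4, 6, 587, 5, 9] (same object as a)
`b.append(487)` → b = [6, 5, 5, 487]
`print(a)` → prints [4, 6, 587, 5, 9]
`print(b)` → prints [6, 5, 5, 487]
`print(c)` → prints [4, 6, 587, 5, 9]

Answer:
[4, 6, 587, 5, 9]
[6, 5, 5, 487]
[4, 6, 587, 5, 9]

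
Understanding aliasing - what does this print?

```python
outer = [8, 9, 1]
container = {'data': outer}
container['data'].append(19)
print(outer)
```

Key concept: dict holds reference to list.
Step by step:
`outer = [8, 9, 1]` → outer = [8, 9, 1]
`container = {'data': outer}` → container = {'data': [8, 9, 1]}
`container['data'].append(19)` → outer = [8, 9, 1, 19]; container = {'data': [8, 9, 1, 19]}
`print(outer)` → prints [8, 9, 1, 19]

Answer: [8, 9, 1, 19]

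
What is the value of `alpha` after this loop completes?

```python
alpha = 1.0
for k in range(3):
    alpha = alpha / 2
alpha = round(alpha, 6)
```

Halving LR 3 times: 1 / 2^3
`alpha` takes the values: 1.0 → 0.5 → 0.25 → 0.125

Answer: 0.125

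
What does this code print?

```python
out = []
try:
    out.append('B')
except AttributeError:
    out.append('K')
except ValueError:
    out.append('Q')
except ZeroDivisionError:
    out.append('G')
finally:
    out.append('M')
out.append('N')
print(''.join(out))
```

Execution trace: 'B' (try body, no exception) → 'M' (finally) → 'N' (after the try/except). Output: BMN

Answer: BMN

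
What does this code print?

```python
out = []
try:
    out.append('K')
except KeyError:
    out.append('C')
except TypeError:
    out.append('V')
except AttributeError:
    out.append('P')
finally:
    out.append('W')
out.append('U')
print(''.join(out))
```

Execution trace: 'K' (try body, no exception) → 'W' (finally) → 'U' (after the try/except). Output: KWU

Answer: KWU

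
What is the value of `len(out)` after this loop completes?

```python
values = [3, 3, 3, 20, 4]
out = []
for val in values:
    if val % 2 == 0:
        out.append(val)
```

Count even numbers in [3, 3, 3, 20, 4]
`out` takes the values: [] → [20] → [20, 4]
So `len(out)` = 2

Answer: 2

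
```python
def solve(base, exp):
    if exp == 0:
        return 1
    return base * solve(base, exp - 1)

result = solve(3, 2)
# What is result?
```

solve(3, 2) = 3 * 3 = 9

Answer: 9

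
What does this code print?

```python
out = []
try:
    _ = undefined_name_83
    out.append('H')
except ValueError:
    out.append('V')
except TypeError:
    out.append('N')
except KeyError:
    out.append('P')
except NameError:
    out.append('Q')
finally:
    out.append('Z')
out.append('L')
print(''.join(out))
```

Execution trace: 'Q' (except NameError) → 'Z' (finally) → 'L' (after the try/except). Output: QZL

Answer: QZL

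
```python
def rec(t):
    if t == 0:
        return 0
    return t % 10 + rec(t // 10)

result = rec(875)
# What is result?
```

Sum of digits of 875: 5 + 7 + 8 = 20

Answer: 20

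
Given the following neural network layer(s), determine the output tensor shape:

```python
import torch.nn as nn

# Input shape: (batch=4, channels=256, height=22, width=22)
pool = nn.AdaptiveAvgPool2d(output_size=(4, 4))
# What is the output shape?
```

Input: (4, 256, 22, 22) -> Output: (4, 256, 4, 4)

Answer: (4, 256, 4, 4)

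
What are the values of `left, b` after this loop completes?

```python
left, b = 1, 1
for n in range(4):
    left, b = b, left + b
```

Fibonacci: after 4 iterations
`left, b` takes the values: (1, 1) → (1, 2) → (2, 3) → (3, 5) → (5, 8)

Answer: 5, 8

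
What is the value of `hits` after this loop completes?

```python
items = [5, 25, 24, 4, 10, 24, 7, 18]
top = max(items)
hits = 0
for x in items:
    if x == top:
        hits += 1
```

Count of max value 25 in [5, 25, 24, 4, 10, 24, 7, 18]
`hits` takes the values: 0 → 1

Answer: 1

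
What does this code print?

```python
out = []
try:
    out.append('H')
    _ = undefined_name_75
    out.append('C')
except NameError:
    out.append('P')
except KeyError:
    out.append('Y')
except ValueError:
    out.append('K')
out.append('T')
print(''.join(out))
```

Execution trace: 'H' (try body) → 'P' (except NameError) → 'T' (after the try/except). Output: HPT

Answer: HPT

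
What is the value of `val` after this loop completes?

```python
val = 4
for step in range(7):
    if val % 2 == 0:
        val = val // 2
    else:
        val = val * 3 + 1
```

Collatz-style transformation from 4
`val` takes the values: 4 → 2 → 1 → 4 → 2 → 1 → 4 → 2

Answer: 2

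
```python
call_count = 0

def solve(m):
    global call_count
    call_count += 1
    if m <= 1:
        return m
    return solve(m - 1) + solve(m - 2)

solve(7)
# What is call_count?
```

Calls(m) = 1 + Calls(m-1) + Calls(m-2); Calls(0)=Calls(1)=1. For m=7 this gives 41.

Answer: 41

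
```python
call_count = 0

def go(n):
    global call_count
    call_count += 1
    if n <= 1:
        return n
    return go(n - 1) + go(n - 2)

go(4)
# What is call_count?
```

Calls(n) = 1 + Calls(n-1) + Calls(n-2); Calls(0)=Calls(1)=1. For n=4 this gives 9.

Answer: 9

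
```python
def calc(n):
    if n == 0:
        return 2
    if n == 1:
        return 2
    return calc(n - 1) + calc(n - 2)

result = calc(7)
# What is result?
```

Build up from base cases: calc(0)=2, calc(1)=2, calc(2)=4, calc(3)=6, calc(4)=10, calc(5)=16, calc(6)=26, ..., calc(7)=42

Answer: 42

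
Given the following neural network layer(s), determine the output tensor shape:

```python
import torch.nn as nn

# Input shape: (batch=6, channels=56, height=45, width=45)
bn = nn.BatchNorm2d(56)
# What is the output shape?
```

Input: (6, 56, 45, 45) -> Output: (6, 56, 45, 45)

Answer: (6, 56, 45, 45)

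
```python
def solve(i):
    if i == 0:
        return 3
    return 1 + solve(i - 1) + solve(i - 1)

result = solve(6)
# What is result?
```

solve(i) = 1 + 2·solve(i-1), solve(0)=3. Closed form: (3+1)·2^6 - 1 = 255.

Answer: 255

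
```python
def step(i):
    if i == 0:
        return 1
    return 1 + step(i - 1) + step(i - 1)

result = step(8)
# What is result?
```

step(i) = 1 + 2·step(i-1), step(0)=1. Closed form: (1+1)·2^8 - 1 = 511.

Answer: 511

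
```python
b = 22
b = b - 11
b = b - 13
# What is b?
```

Trace:
`b = 22` → b = 22
`b = b - 11` → b = 11
`b = b - 13` → b = -2
So b = -2

Answer: -2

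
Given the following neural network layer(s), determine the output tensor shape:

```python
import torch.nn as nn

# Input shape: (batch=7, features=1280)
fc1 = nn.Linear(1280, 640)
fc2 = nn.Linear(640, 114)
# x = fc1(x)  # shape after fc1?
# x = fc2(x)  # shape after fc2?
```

Input: (7, 1280) -> after fc1: (7, 640) -> Output: (7, 114)

Answer: (7, 114)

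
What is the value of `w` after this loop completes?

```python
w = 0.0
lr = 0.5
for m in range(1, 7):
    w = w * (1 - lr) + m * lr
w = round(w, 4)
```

Moving average with lr=0.5
`w` takes the values: 0.0 → 0.5 → 1.25 → 2.125 → 3.0625 → 4.03125 → 5.015625 → 5.0156

Answer: 5.0156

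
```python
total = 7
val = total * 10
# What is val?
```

Trace:
`total = 7` → total = 7
`val = total * 10` → val = 70
So val = 70

Answer: 70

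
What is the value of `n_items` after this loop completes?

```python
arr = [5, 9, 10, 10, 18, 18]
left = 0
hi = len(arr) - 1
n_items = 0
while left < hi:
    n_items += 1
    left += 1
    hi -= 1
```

Iterations until pointers meet (list length 6)
`n_items` takes the values: 0 → 1 → 2 → 3

Answer: 3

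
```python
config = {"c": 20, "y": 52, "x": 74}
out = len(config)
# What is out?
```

Trace:
`config = {"c": 20, "y": 52, "x": 74}` → config = {'c': 20, 'y': 52, 'x': 74}
`out = len(config)` → out = 3
So out = 3

Answer: 3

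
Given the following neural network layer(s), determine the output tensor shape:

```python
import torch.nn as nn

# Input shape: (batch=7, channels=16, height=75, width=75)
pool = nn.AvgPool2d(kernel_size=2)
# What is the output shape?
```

Input: (7, 16, 75, 75) -> Output: (7, 16, 37, 37)

Answer: (7, 16, 37, 37)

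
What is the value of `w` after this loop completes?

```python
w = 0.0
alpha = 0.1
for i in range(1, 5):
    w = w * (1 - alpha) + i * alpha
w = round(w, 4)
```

Moving average with lr=0.1
`w` takes the values: 0.0 → 0.1 → 0.29 → 0.561 → 0.9049

Answer: 0.9049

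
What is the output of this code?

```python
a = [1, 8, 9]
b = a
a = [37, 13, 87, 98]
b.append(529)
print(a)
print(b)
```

Key concept: rebinding vs mutation: a is rebound to a new list, b still points at the original.
Step by step:
`a = [1, 8, 9]` → a = [1, 8, 9]
`b = a` → b = [1, 8, 9] (same object as a)
`a = [37, 13, 87, 98]` → a = [37, 13, 87, 98]
`b.append(529)` → b = [1, 8, 9, 529]
`print(a)` → prints [37, 13, 87, 98]
`print(b)` → prints [1, 8, 9, 529]

Answer:
[37, 13, 87, 98]
[1, 8, 9, 529]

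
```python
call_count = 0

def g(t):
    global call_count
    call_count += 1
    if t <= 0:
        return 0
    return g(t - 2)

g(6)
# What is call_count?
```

Linear recursion stepping by 2: 4 calls from t=6 down to ≤0.

Answer: 4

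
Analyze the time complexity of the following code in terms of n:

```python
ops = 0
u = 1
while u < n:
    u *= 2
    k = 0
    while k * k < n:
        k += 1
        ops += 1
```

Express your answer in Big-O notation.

Each loop level contributes: log n × √n. Multiplying the contributions gives O(√n log n).

Answer: O(√n log n)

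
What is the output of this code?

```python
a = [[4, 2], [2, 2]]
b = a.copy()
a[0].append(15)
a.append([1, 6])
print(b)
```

Key concept: shallow copy with nested lists.
Step by step:
`a = [[4, 2], [2, 2]]` → a = [[4, 2], [2, 2]]
`b = a.copy()` → b = [[4, 2], [2, 2]]
`a[0].append(15)` → a = [[4, 2, 15], [2, 2]]; b = [[4, 2, 15], [2, 2]]
`a.append([1, 6])` → a = [[4, 2, 15], [2, 2], [1, 6]]
`print(b)` → prints [[4, 2, 15], [2, 2]]

Answer: [[4, 2, 15], [2, 2]]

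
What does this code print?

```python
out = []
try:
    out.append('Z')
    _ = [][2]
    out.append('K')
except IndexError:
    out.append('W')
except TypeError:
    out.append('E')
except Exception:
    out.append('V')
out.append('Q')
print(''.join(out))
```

Execution trace: 'Z' (try body) → 'W' (except IndexError) → 'Q' (after the try/except). Output: ZWQ

Answer: ZWQ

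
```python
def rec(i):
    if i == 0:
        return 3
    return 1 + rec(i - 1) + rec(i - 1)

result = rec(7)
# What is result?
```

rec(i) = 1 + 2·rec(i-1), rec(0)=3. Closed form: (3+1)·2^7 - 1 = 511.

Answer: 511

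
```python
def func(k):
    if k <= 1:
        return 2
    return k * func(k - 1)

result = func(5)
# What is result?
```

func(5) = 5 * 4 * 3 * 2 * 2 = 240

Answer: 240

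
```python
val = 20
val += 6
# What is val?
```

Trace:
`val = 20` → val = 20
`val += 6` → val = 26
So val = 26

Answer: 26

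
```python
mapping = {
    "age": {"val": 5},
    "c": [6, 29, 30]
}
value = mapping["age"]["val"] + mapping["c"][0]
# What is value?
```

Trace:
`mapping = { ...` → mapping = {'age': {'val': 5}, 'c': [6, 29, 30]}
`value = mapping["age"]["val"] + mapping["c"][0]` → value = 11
So value = 11

Answer: 11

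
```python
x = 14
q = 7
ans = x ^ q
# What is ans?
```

Trace:
`x = 14` → x = 14
`q = 7` → q = 7
`ans = x ^ q` → ans = 9
So ans = 9

Answer: 9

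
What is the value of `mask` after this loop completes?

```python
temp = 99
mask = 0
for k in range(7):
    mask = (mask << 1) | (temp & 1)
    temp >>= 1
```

Reverse lowest 7 bits of 99
`mask` takes the values: 0 → 1 → 3 → 6 → 12 → 24 → 49 → 99

Answer: 99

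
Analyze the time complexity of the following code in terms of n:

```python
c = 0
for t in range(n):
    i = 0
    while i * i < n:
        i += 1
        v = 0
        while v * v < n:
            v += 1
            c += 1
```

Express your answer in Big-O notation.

Each loop level contributes: n × √n × √n. Multiplying the contributions gives O(n^2).

Answer: O(n^2)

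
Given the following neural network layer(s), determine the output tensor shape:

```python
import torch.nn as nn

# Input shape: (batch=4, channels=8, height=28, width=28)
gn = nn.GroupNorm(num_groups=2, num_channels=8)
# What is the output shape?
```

Input: (4, 8, 28, 28) -> Output: (4, 8, 28, 28)

Answer: (4, 8, 28, 28)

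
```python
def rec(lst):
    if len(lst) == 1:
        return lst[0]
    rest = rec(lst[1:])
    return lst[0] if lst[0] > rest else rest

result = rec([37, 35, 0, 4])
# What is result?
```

Recursive max over [37, 35, 0, 4] = 37

Answer: 37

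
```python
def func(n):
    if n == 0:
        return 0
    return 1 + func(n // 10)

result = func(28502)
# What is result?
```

Count of digits of 28502: 5

Answer: 5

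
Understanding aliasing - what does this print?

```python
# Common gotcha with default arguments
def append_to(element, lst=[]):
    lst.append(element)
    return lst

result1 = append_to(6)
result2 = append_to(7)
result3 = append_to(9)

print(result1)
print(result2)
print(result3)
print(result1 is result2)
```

Key concept: mutable default argument gotcha.
Step by step:
`result1 = append_to(6)` → result1 = [6]
`result2 = append_to(7)` → result1 = [6, 7] (same object as result2); result2 = [6, 7] (same object as result1)
`result3 = append_to(9)` → result1 = [6, 7, 9] (same object as result2, result3); result2 = [6, 7, 9] (same object as result1, result3); result3 = [6, 7, 9] (same object as result1, result2)
`print(result1)` → prints [6, 7, 9]
`print(result2)` → prints [6, 7, 9]
`print(result3)` → prints [6, 7, 9]
`print(result1 is result2)` → prints True

Answer:
[6, 7, 9]
[6, 7, 9]
[6, 7, 9]
True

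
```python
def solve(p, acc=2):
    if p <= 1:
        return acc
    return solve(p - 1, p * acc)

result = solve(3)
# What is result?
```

Accumulator trace (n, acc): (3, 2) -> (2, 6) -> (1, 12) -> return 12

Answer: 12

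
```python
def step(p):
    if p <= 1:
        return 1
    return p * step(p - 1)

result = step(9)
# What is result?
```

step(9) = 9 * 8 * 7 * 6 * 5 * 4 * 3 * 2 * 1 = 362880

Answer: 362880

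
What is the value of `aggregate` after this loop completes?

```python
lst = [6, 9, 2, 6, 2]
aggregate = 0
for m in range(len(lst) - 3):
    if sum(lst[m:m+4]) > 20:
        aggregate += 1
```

Count windows with sum > 20
`aggregate` takes the values: 0 → 1

Answer: 1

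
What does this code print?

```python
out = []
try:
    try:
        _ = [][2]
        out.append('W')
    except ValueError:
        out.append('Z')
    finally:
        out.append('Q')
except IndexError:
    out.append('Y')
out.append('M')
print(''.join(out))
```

Execution trace: 'Q' (finally) → 'Y' (outer except IndexError) → 'M' (after the try/except). Output: QYM

Answer: QYM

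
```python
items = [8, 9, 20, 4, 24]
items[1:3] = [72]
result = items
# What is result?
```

Trace:
`items = [8, 9, 20, 4, 24]` → items = [8, 9, 20, 4, 24]
`items[1:3] = [72]` → items = [8, 72, 4, 24]
`result = items` → result = [8, 72, 4, 24]
So result = [8, 72, 4, 24]

Answer: [8, 72, 4, 24]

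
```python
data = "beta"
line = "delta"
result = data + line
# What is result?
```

Trace:
`data = "beta"` → data = 'beta'
`line = "delta"` → line = 'delta'
`result = data + line` → result = 'betadelta'
So result = 'betadelta'

Answer: 'betadelta'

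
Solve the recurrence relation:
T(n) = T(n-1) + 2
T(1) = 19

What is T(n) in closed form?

Unrolling: T(n) = T(1) + 2·(n-1) = 19 + 2(n-1) = 2n + 17.

Answer: T(n) = 2n + 17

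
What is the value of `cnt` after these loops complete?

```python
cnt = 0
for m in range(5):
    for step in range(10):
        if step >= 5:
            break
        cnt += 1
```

Inner breaks at 5, outer runs 5 times
`cnt` takes the values: 0 → 1 → 2 → 3 → 4 → 5 → 6 → 7 → 8 → 9 → 10 → 11 → 12 → 13 → 14 → 15 → 16 → 17 → 18 → 19 → 20 → 21 → 22 → 23 → 24 → 25

Answer: 25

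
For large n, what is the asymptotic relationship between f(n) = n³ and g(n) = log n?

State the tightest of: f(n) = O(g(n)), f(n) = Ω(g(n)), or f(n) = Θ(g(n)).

n³ vs log n: f(n) = Ω(g(n)) but not O(g(n)) — n³ grows strictly faster than log n.

Answer: f(n) = Ω(g(n)) but not O(g(n)) — n³ grows strictly faster than log n.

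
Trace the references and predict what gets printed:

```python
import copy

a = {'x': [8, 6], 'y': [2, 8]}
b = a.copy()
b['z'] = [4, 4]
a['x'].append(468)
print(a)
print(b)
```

Key concept: shallow copy of dict with mutable values.
Step by step:
`a = {'x': [8, 6], 'y': [2, 8]}` → a = {'x': [8, 6], 'y': [2, 8]}
`b = a.copy()` → b = {'x': [8, 6], 'y': [2, 8]}
`b['z'] = [4, 4]` → b = {'x': [8, 6], 'y': [2, 8], 'z': [4, 4]}
`a['x'].append(468)` → a = {'x': [8, 6, 468], 'y': [2, 8]}; b = {'x': [8, 6, 468], 'y': [2, 8], 'z': [4, 4]}
`print(a)` → prints {'x': [8, 6, 468], 'y': [2, 8]}
`print(b)` → prints {'x': [8, 6, 468], 'y': [2, 8], 'z': [4, 4]}

Answer:
{'x': [8, 6, 468], 'y': [2, 8]}
{'x': [8, 6, 468], 'y': [2, 8], 'z': [4, 4]}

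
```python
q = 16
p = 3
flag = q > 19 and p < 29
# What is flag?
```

Trace:
`q = 16` → q = 16
`p = 3` → p = 3
`flag = q > 19 and p < 29` → flag = False
So flag = False

Answer: False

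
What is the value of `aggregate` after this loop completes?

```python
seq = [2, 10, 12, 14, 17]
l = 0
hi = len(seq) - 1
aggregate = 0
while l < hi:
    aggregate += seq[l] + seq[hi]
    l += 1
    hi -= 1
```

Sum of pairs from ends
`aggregate` takes the values: 0 → 19 → 43

Answer: 43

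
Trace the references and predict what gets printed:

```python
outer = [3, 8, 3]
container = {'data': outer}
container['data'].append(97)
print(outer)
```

Key concept: dict holds reference to list.
Step by step:
`outer = [3, 8, 3]` → outer = [3, 8, 3]
`container = {'data': outer}` → container = {'data': [3, 8, 3]}
`container['data'].append(97)` → outer = [3, 8, 3, 97]; container = {'data': [3, 8, 3, 97]}
`print(outer)` → prints [3, 8, 3, 97]

Answer: [3, 8, 3, 97]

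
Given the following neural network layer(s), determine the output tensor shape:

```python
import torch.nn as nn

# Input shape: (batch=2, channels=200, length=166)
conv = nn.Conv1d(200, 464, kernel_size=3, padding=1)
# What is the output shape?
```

Input: (2, 200, 166) -> Output: (2, 464, 166)

Answer: (2, 464, 166)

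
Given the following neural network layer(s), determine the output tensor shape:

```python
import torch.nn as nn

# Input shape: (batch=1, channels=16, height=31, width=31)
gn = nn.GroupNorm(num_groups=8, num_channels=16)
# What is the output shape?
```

Input: (1, 16, 31, 31) -> Output: (1, 16, 31, 31)

Answer: (1, 16, 31, 31)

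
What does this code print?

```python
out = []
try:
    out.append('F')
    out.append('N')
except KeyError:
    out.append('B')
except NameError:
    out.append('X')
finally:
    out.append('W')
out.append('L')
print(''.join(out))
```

Execution trace: 'F' (try body) → 'N' (try body, no exception) → 'W' (finally) → 'L' (after the try/except). Output: FNWL

Answer: FNWL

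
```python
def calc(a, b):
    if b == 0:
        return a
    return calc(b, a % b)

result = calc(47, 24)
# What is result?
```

calc(47, 24) -> calc(24, 23) -> calc(23, 1) -> calc(1, 0) -> 1

Answer: 1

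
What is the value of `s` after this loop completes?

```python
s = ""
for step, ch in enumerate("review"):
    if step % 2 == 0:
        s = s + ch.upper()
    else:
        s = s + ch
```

Uppercase even positions in 'review'
`s` takes the values: "" → "R" → "Re" → "ReV" → "ReVi" → "ReViE" → "ReViEw"

Answer: "ReViEw"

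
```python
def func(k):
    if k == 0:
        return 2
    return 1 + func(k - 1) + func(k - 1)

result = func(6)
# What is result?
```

func(k) = 1 + 2·func(k-1), func(0)=2. Closed form: (2+1)·2^6 - 1 = 191.

Answer: 191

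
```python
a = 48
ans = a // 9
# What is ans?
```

Trace:
`a = 48` → a = 48
`ans = a // 9` → ans = 5
So ans = 5

Answer: 5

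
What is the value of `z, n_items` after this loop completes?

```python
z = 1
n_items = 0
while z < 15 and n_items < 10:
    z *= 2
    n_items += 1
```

Double until >= 15 or 10 iterations
`z, n_items` takes the values: (1, 0) → (2, 0) → (2, 1) → (4, 1) → (4, 2) → (8, 2) → (8, 3) → (16, 3) → (16, 4)

Answer: 16, 4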